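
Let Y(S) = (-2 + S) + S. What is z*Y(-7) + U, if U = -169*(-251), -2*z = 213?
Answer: 44123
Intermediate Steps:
z = -213/2 (z = -½*213 = -213/2 ≈ -106.50)
Y(S) = -2 + 2*S
U = 42419
z*Y(-7) + U = -213*(-2 + 2*(-7))/2 + 42419 = -213*(-2 - 14)/2 + 42419 = -213/2*(-16) + 42419 = 1704 + 42419 = 44123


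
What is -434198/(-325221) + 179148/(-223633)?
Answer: 38838309626/72730147893 ≈ 0.53401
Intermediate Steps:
-434198/(-325221) + 179148/(-223633) = -434198*(-1/325221) + 179148*(-1/223633) = 434198/325221 - 179148/223633 = 38838309626/72730147893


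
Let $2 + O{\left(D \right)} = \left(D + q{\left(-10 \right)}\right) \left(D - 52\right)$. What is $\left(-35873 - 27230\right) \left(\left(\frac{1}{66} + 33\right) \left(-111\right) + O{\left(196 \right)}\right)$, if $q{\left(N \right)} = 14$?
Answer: $- \frac{36890834139}{22} \approx -1.6769 \cdot 10^{9}$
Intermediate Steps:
$O{\left(D \right)} = -2 + \left(-52 + D\right) \left(14 + D\right)$ ($O{\left(D \right)} = -2 + \left(D + 14\right) \left(D - 52\right) = -2 + \left(14 + D\right) \left(D + \left(-59 + 7\right)\right) = -2 + \left(14 + D\right) \left(D - 52\right) = -2 + \left(14 + D\right) \left(-52 + D\right) = -2 + \left(-52 + D\right) \left(14 + D\right)$)
$\left(-35873 - 27230\right) \left(\left(\frac{1}{66} + 33\right) \left(-111\right) + O{\left(196 \right)}\right) = \left(-35873 - 27230\right) \left(\left(\frac{1}{66} + 33\right) \left(-111\right) - \left(8178 - 38416\right)\right) = - 63103 \left(\left(\frac{1}{66} + 33\right) \left(-111\right) - -30238\right) = - 63103 \left(\frac{2179}{66} \left(-111\right) + 30238\right) = - 63103 \left(- \frac{80623}{22} + 30238\right) = \left(-63103\right) \frac{584613}{22} = - \frac{36890834139}{22}$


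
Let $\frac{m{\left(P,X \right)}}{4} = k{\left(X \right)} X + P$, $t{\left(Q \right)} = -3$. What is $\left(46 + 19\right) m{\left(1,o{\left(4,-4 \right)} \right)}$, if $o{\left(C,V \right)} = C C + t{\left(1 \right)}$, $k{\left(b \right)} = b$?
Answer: $44200$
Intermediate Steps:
$o{\left(C,V \right)} = -3 + C^{2}$ ($o{\left(C,V \right)} = C C - 3 = C^{2} - 3 = -3 + C^{2}$)
$m{\left(P,X \right)} = 4 P + 4 X^{2}$ ($m{\left(P,X \right)} = 4 \left(X X + P\right) = 4 \left(X^{2} + P\right) = 4 \left(P + X^{2}\right) = 4 P + 4 X^{2}$)
$\left(46 + 19\right) m{\left(1,o{\left(4,-4 \right)} \right)} = \left(46 + 19\right) \left(4 \cdot 1 + 4 \left(-3 + 4^{2}\right)^{2}\right) = 65 \left(4 + 4 \left(-3 + 16\right)^{2}\right) = 65 \left(4 + 4 \cdot 13^{2}\right) = 65 \left(4 + 4 \cdot 169\right) = 65 \left(4 + 676\right) = 65 \cdot 680 = 44200$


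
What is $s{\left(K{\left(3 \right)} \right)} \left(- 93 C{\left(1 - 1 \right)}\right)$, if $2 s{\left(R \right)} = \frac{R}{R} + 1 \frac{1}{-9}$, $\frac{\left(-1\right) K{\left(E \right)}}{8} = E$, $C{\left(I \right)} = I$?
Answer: $0$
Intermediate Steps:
$K{\left(E \right)} = - 8 E$
$s{\left(R \right)} = \frac{4}{9}$ ($s{\left(R \right)} = \frac{\frac{R}{R} + 1 \frac{1}{-9}}{2} = \frac{1 + 1 \left(- \frac{1}{9}\right)}{2} = \frac{1 - \frac{1}{9}}{2} = \frac{1}{2} \cdot \frac{8}{9} = \frac{4}{9}$)
$s{\left(K{\left(3 \right)} \right)} \left(- 93 C{\left(1 - 1 \right)}\right) = \frac{4 \left(- 93 \left(1 - 1\right)\right)}{9} = \frac{4 \left(\left(-93\right) 0\right)}{9} = \frac{4}{9} \cdot 0 = 0$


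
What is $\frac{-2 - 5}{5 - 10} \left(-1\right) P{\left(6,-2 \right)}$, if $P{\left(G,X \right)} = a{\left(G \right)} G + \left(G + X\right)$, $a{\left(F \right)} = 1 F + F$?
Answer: $- \frac{532}{5} \approx -106.4$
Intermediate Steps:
$a{\left(F \right)} = 2 F$ ($a{\left(F \right)} = F + F = 2 F$)
$P{\left(G,X \right)} = G + X + 2 G^{2}$ ($P{\left(G,X \right)} = 2 G G + \left(G + X\right) = 2 G^{2} + \left(G + X\right) = G + X + 2 G^{2}$)
$\frac{-2 - 5}{5 - 10} \left(-1\right) P{\left(6,-2 \right)} = \frac{-2 - 5}{5 - 10} \left(-1\right) \left(6 - 2 + 2 \cdot 6^{2}\right) = - \frac{7}{-5} \left(-1\right) \left(6 - 2 + 2 \cdot 36\right) = \left(-7\right) \left(- \frac{1}{5}\right) \left(-1\right) \left(6 - 2 + 72\right) = \frac{7}{5} \left(-1\right) 76 = \left(- \frac{7}{5}\right) 76 = - \frac{532}{5}$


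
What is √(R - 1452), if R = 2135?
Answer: √683 ≈ 26.134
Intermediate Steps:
√(R - 1452) = √(2135 - 1452) = √683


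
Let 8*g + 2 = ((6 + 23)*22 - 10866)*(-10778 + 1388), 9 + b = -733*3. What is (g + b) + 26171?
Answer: 48116311/4 ≈ 1.2029e+7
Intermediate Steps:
b = -2208 (b = -9 - 733*3 = -9 - 2199 = -2208)
g = 48020459/4 (g = -1/4 + (((6 + 23)*22 - 10866)*(-10778 + 1388))/8 = -1/4 + ((29*22 - 10866)*(-9390))/8 = -1/4 + ((638 - 10866)*(-9390))/8 = -1/4 + (-10228*(-9390))/8 = -1/4 + (1/8)*96040920 = -1/4 + 12005115 = 48020459/4 ≈ 1.2005e+7)
(g + b) + 26171 = (48020459/4 - 2208) + 26171 = 48011627/4 + 26171 = 48116311/4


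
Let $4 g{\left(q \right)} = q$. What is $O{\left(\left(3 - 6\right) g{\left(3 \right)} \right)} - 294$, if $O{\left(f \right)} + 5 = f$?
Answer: $- \frac{1205}{4} \approx -301.25$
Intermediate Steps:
$g{\left(q \right)} = \frac{q}{4}$
$O{\left(f \right)} = -5 + f$
$O{\left(\left(3 - 6\right) g{\left(3 \right)} \right)} - 294 = \left(-5 + \left(3 - 6\right) \frac{1}{4} \cdot 3\right) - 294 = \left(-5 - \frac{9}{4}\right) - 294 = - \frac{29}{4} - 294 = - \frac{1205}{4}$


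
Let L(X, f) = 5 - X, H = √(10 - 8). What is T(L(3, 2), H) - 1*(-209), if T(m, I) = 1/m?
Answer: 419/2 ≈ 209.50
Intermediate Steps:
H = √2 ≈ 1.4142
T(L(3, 2), H) - 1*(-209) = 1/(5 - 1*3) - 1*(-209) = 1/(5 - 3) + 209 = 1/2 + 209 = ½ + 209 = 419/2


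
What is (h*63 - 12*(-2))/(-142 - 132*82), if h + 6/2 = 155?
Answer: -4800/5483 ≈ -0.87543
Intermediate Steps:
h = 152 (h = -3 + 155 = 152)
(h*63 - 12*(-2))/(-142 - 132*82) = (152*63 - 12*(-2))/(-142 - 132*82) = (9576 + 24)/(-142 - 10824) = 9600/(-10966) = 9600*(-1/10966) = -4800/5483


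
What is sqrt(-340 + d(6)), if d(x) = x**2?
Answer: 4*I*sqrt(19) ≈ 17.436*I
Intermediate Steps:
sqrt(-340 + d(6)) = sqrt(-340 + 6**2) = sqrt(-340 + 36) = sqrt(-304) = 4*I*sqrt(19)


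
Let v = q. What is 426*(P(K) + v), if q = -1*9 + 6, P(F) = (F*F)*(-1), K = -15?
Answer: -97128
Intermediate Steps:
P(F) = -F² (P(F) = F²*(-1) = -F²)
q = -3 (q = -9 + 6 = -3)
v = -3
426*(P(K) + v) = 426*(-1*(-15)² - 3) = 426*(-1*225 - 3) = 426*(-225 - 3) = 426*(-228) = -97128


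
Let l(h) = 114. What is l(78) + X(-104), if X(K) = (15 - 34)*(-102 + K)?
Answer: 4028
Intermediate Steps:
X(K) = 1938 - 19*K (X(K) = -19*(-102 + K) = 1938 - 19*K)
l(78) + X(-104) = 114 + (1938 - 19*(-104)) = 114 + (1938 + 1976) = 114 + 3914 = 4028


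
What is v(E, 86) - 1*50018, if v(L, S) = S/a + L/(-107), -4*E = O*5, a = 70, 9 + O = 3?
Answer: -374626143/7490 ≈ -50017.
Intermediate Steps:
O = -6 (O = -9 + 3 = -6)
E = 15/2 (E = -(-3)*5/2 = -1/4*(-30) = 15/2 ≈ 7.5000)
v(L, S) = -L/107 + S/70 (v(L, S) = S/70 + L/(-107) = S*(1/70) + L*(-1/107) = S/70 - L/107 = -L/107 + S/70)
v(E, 86) - 1*50018 = (-1/107*15/2 + (1/70)*86) - 1*50018 = (-15/214 + 43/35) - 50018 = 8677/7490 - 50018 = -374626143/7490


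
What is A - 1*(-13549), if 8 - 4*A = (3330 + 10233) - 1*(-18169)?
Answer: 5618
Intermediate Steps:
A = -7931 (A = 2 - ((3330 + 10233) - 1*(-18169))/4 = 2 - (13563 + 18169)/4 = 2 - 1/4*31732 = 2 - 7933 = -7931)
A - 1*(-13549) = -7931 - 1*(-13549) = -7931 + 13549 = 5618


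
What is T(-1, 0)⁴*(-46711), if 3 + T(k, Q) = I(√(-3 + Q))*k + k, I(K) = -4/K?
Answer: 95664128/9 - 95664128*I*√3/9 ≈ 1.0629e+7 - 1.8411e+7*I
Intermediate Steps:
T(k, Q) = -3 + k - 4*k/√(-3 + Q) (T(k, Q) = -3 + ((-4/√(-3 + Q))*k + k) = -3 + (-4*k/√(-3 + Q) + k) = -3 + (k - 4*k/√(-3 + Q)) = -3 + k - 4*k/√(-3 + Q))
T(-1, 0)⁴*(-46711) = (-3 - 1 - 4*(-1)/√(-3 + 0))⁴*(-46711) = (-3 - 1 - 4*(-1)/√(-3))⁴*(-46711) = (-3 - 1 - 4*(-1)*(-I*√3/3))⁴*(-46711) = (-3 - 1 - 4*I*√3/3)⁴*(-46711) = (-4 - 4*I*√3/3)⁴*(-46711) = -46711*(-4 - 4*I*√3/3)⁴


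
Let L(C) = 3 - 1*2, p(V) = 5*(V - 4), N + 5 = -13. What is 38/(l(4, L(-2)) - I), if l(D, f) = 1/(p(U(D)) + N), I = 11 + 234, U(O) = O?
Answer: -684/4411 ≈ -0.15507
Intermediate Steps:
N = -18 (N = -5 - 13 = -18)
p(V) = -20 + 5*V (p(V) = 5*(-4 + V) = -20 + 5*V)
L(C) = 1 (L(C) = 3 - 2 = 1)
I = 245
l(D, f) = 1/(-38 + 5*D) (l(D, f) = 1/((-20 + 5*D) - 18) = 1/(-38 + 5*D))
38/(l(4, L(-2)) - I) = 38/(1/(-38 + 5*4) - 1*245) = 38/(1/(-38 + 20) - 245) = 38/(1/(-18) - 245) = 38/(-1/18 - 245) = 38/(-4411/18) = 38*(-18/4411) = -684/4411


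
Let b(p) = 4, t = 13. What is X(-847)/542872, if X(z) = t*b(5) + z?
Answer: -795/542872 ≈ -0.0014644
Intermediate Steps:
X(z) = 52 + z (X(z) = 13*4 + z = 52 + z)
X(-847)/542872 = (52 - 847)/542872 = -795*1/542872 = -795/542872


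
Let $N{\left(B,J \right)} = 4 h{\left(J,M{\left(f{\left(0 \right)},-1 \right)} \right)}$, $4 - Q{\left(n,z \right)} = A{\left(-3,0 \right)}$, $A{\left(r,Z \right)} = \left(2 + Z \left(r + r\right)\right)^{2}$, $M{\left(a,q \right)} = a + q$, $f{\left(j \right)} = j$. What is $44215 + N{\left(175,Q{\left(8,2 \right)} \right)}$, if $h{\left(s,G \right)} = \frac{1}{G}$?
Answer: $44211$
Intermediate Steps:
$A{\left(r,Z \right)} = \left(2 + 2 Z r\right)^{2}$ ($A{\left(r,Z \right)} = \left(2 + Z 2 r\right)^{2} = \left(2 + 2 Z r\right)^{2}$)
$Q{\left(n,z \right)} = 0$ ($Q{\left(n,z \right)} = 4 - 4 \left(1 + 0 \left(-3\right)\right)^{2} = 4 - 4 \left(1 + 0\right)^{2} = 4 - 4 \cdot 1^{2} = 4 - 4 \cdot 1 = 4 - 4 = 0$)
$N{\left(B,J \right)} = -4$ ($N{\left(B,J \right)} = \frac{4}{0 - 1} = \frac{4}{-1} = 4 \left(-1\right) = -4$)
$44215 + N{\left(175,Q{\left(8,2 \right)} \right)} = 44215 - 4 = 44211$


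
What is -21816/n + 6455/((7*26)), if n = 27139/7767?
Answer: -4380540637/705614 ≈ -6208.1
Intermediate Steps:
n = 27139/7767 (n = 27139*(1/7767) = 27139/7767 ≈ 3.4941)
-21816/n + 6455/((7*26)) = -21816/27139/7767 + 6455/((7*26)) = -21816*7767/27139 + 6455/182 = -169444872/27139 + 6455*(1/182) = -169444872/27139 + 6455/182 = -4380540637/705614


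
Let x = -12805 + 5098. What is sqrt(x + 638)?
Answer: I*sqrt(7069) ≈ 84.077*I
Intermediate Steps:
x = -7707
sqrt(x + 638) = sqrt(-7707 + 638) = sqrt(-7069) = I*sqrt(7069)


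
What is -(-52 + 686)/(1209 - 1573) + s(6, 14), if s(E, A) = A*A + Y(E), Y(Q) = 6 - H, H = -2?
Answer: 37445/182 ≈ 205.74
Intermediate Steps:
Y(Q) = 8 (Y(Q) = 6 - 1*(-2) = 6 + 2 = 8)
s(E, A) = 8 + A² (s(E, A) = A*A + 8 = A² + 8 = 8 + A²)
-(-52 + 686)/(1209 - 1573) + s(6, 14) = -(-52 + 686)/(1209 - 1573) + (8 + 14²) = -634/(-364) + (8 + 196) = -634*(-1)/364 + 204 = -1*(-317/182) + 204 = 317/182 + 204 = 37445/182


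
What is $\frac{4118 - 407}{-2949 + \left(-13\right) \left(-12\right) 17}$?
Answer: $- \frac{1237}{99} \approx -12.495$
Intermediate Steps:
$\frac{4118 - 407}{-2949 + \left(-13\right) \left(-12\right) 17} = \frac{3711}{-2949 + 156 \cdot 17} = \frac{3711}{-2949 + 2652} = \frac{3711}{-297} = 3711 \left(- \frac{1}{297}\right) = - \frac{1237}{99}$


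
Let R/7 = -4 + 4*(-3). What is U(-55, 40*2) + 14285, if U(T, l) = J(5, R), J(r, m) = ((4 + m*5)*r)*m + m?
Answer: 325533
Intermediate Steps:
R = -112 (R = 7*(-4 + 4*(-3)) = 7*(-4 - 12) = 7*(-16) = -112)
J(r, m) = m + m*r*(4 + 5*m) (J(r, m) = ((4 + 5*m)*r)*m + m = (r*(4 + 5*m))*m + m = m*r*(4 + 5*m) + m = m + m*r*(4 + 5*m))
U(T, l) = 311248 (U(T, l) = -112*(1 + 4*5 + 5*(-112)*5) = -112*(1 + 20 - 2800) = -112*(-2779) = 311248)
U(-55, 40*2) + 14285 = 311248 + 14285 = 325533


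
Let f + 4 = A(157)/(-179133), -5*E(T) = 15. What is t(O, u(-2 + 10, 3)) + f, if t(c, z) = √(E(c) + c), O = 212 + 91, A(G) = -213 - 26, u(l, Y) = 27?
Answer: -716293/179133 + 10*√3 ≈ 13.322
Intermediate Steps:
E(T) = -3 (E(T) = -⅕*15 = -3)
A(G) = -239
O = 303
t(c, z) = √(-3 + c)
f = -716293/179133 (f = -4 - 239/(-179133) = -4 - 239*(-1/179133) = -4 + 239/179133 = -716293/179133 ≈ -3.9987)
t(O, u(-2 + 10, 3)) + f = √(-3 + 303) - 716293/179133 = √300 - 716293/179133 = 10*√3 - 716293/179133 = -716293/179133 + 10*√3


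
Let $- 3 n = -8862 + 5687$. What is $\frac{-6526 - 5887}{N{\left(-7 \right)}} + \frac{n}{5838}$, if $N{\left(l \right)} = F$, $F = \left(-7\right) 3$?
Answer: $\frac{10355617}{17514} \approx 591.28$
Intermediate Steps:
$F = -21$
$N{\left(l \right)} = -21$
$n = \frac{3175}{3}$ ($n = - \frac{-8862 + 5687}{3} = \left(- \frac{1}{3}\right) \left(-3175\right) = \frac{3175}{3} \approx 1058.3$)
$\frac{-6526 - 5887}{N{\left(-7 \right)}} + \frac{n}{5838} = \frac{-6526 - 5887}{-21} + \frac{3175}{3 \cdot 5838} = \left(-12413\right) \left(- \frac{1}{21}\right) + \frac{3175}{3} \cdot \frac{1}{5838} = \frac{12413}{21} + \frac{3175}{17514} = \frac{10355617}{17514}$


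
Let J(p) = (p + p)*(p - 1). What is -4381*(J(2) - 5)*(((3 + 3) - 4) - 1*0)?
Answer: 8762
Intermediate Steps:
J(p) = 2*p*(-1 + p) (J(p) = (2*p)*(-1 + p) = 2*p*(-1 + p))
-4381*(J(2) - 5)*(((3 + 3) - 4) - 1*0) = -4381*(2*2*(-1 + 2) - 5)*(((3 + 3) - 4) - 1*0) = -4381*(2*2*1 - 5)*((6 - 4) + 0) = -4381*(4 - 5)*(2 + 0) = -(-4381)*2 = -4381*(-2) = 8762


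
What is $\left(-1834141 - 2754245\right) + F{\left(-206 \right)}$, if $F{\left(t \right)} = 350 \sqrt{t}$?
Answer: $-4588386 + 350 i \sqrt{206} \approx -4.5884 \cdot 10^{6} + 5023.4 i$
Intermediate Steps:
$\left(-1834141 - 2754245\right) + F{\left(-206 \right)} = \left(-1834141 - 2754245\right) + 350 \sqrt{-206} = -4588386 + 350 i \sqrt{206}$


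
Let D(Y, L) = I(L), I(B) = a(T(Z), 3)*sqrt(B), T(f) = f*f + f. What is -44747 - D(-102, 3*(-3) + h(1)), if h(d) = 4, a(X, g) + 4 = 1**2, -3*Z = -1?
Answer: -44747 + 3*I*sqrt(5) ≈ -44747.0 + 6.7082*I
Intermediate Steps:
Z = 1/3 (Z = -1/3*(-1) = 1/3 ≈ 0.33333)
T(f) = f + f**2 (T(f) = f**2 + f = f + f**2)
a(X, g) = -3 (a(X, g) = -4 + 1**2 = -4 + 1 = -3)
I(B) = -3*sqrt(B)
D(Y, L) = -3*sqrt(L)
-44747 - D(-102, 3*(-3) + h(1)) = -44747 - (-3)*sqrt(3*(-3) + 4) = -44747 - (-3)*sqrt(-9 + 4) = -44747 - (-3)*sqrt(-5) = -44747 - (-3)*I*sqrt(5) = -44747 + 3*I*sqrt(5)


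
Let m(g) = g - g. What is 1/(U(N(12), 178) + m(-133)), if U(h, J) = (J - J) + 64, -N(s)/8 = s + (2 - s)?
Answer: 1/64 ≈ 0.015625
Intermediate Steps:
m(g) = 0
N(s) = -16 (N(s) = -8*(s + (2 - s)) = -8*2 = -16)
U(h, J) = 64 (U(h, J) = 0 + 64 = 64)
1/(U(N(12), 178) + m(-133)) = 1/(64 + 0) = 1/64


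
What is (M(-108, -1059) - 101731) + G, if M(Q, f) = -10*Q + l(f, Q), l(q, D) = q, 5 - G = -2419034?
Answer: 2317329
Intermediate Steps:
G = 2419039 (G = 5 - 1*(-2419034) = 5 + 2419034 = 2419039)
M(Q, f) = f - 10*Q (M(Q, f) = -10*Q + f = f - 10*Q)
(M(-108, -1059) - 101731) + G = ((-1059 - 10*(-108)) - 101731) + 2419039 = ((-1059 + 1080) - 101731) + 2419039 = (21 - 101731) + 2419039 = -101710 + 2419039 = 2317329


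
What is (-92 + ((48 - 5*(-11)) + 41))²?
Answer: 2704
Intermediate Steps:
(-92 + ((48 - 5*(-11)) + 41))² = (-92 + ((48 + 55) + 41))² = (-92 + (103 + 41))² = (-92 + 144)² = 52² = 2704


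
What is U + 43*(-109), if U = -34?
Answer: -4721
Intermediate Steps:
U + 43*(-109) = -34 + 43*(-109) = -34 - 4687 = -4721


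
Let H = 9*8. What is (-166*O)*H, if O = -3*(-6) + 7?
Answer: -298800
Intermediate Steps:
H = 72
O = 25 (O = 18 + 7 = 25)
(-166*O)*H = -166*25*72 = -4150*72 = -298800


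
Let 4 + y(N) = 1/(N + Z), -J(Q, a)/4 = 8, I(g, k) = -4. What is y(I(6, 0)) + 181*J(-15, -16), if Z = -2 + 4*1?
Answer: -11593/2 ≈ -5796.5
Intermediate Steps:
Z = 2 (Z = -2 + 4 = 2)
J(Q, a) = -32 (J(Q, a) = -4*8 = -32)
y(N) = -4 + 1/(2 + N) (y(N) = -4 + 1/(N + 2) = -4 + 1/(2 + N))
y(I(6, 0)) + 181*J(-15, -16) = (-7 - 4*(-4))/(2 - 4) + 181*(-32) = (-7 + 16)/(-2) - 5792 = -½*9 - 5792 = -9/2 - 5792 = -11593/2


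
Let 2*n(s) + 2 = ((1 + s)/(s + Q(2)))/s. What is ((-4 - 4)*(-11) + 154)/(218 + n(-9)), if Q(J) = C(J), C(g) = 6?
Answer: 6534/5855 ≈ 1.1160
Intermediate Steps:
Q(J) = 6
n(s) = -1 + (1 + s)/(2*s*(6 + s)) (n(s) = -1 + (((1 + s)/(s + 6))/s)/2 = -1 + (((1 + s)/(6 + s))/s)/2 = -1 + ((1 + s)/(s*(6 + s)))/2 = -1 + (1 + s)/(2*s*(6 + s)))
((-4 - 4)*(-11) + 154)/(218 + n(-9)) = ((-4 - 4)*(-11) + 154)/(218 + (1/2)*(1 - 11*(-9) - 2*(-9)**2)/(-9*(6 - 9))) = (-8*(-11) + 154)/(218 + (1/2)*(-1/9)*(1 + 99 - 2*81)/(-3)) = (88 + 154)/(218 + (1/2)*(-1/9)*(-1/3)*(1 + 99 - 162)) = 242/(218 + (1/2)*(-1/9)*(-1/3)*(-62)) = 242/(218 - 31/27) = 242/(5855/27) = 242*(27/5855) = 6534/5855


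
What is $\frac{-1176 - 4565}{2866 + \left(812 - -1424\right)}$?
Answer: $- \frac{5741}{5102} \approx -1.1252$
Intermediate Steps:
$\frac{-1176 - 4565}{2866 + \left(812 - -1424\right)} = - \frac{5741}{2866 + \left(812 + 1424\right)} = - \frac{5741}{2866 + 2236} = - \frac{5741}{5102}$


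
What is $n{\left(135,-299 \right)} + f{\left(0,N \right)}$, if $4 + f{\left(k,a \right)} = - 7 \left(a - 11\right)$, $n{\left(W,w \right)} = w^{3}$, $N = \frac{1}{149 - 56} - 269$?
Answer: $- \frac{2485791706}{93} \approx -2.6729 \cdot 10^{7}$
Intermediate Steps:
$N = - \frac{25016}{93}$ ($N = \frac{1}{93} - 269 = - \frac{25016}{93} \approx -268.99$)
$f{\left(k,a \right)} = 73 - 7 a$ ($f{\left(k,a \right)} = -4 - 7 \left(a - 11\right) = -4 - 7 \left(-11 + a\right) = -4 - \left(-77 + 7 a\right) = 73 - 7 a$)
$n{\left(135,-299 \right)} + f{\left(0,N \right)} = \left(-299\right)^{3} + \left(73 - - \frac{175112}{93}\right) = -26730899 + \left(73 + \frac{175112}{93}\right) = -26730899 + \frac{181901}{93} = - \frac{2485791706}{93}$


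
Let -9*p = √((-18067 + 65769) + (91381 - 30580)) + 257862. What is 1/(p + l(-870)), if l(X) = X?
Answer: -2391228/70592130361 + 9*√108503/70592130361 ≈ -3.3832e-5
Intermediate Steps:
p = -85954/3 - √108503/9 (p = -(√((-18067 + 65769) + (91381 - 30580)) + 257862)/9 = -(√(47702 + 60801) + 257862)/9 = -(√108503 + 257862)/9 = -(257862 + √108503)/9 = -85954/3 - √108503/9 ≈ -28688.)
1/(p + l(-870)) = 1/((-85954/3 - √108503/9) - 870) = 1/(-88564/3 - √108503/9)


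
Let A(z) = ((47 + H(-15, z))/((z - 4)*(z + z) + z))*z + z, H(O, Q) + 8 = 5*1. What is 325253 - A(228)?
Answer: 145936181/449 ≈ 3.2503e+5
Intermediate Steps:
H(O, Q) = -3 (H(O, Q) = -8 + 5*1 = -8 + 5 = -3)
A(z) = z + 44*z/(z + 2*z*(-4 + z)) (A(z) = ((47 - 3)/((z - 4)*(z + z) + z))*z + z = (44/((-4 + z)*(2*z) + z))*z + z = (44/(2*z*(-4 + z) + z))*z + z = (44/(z + 2*z*(-4 + z)))*z + z = 44*z/(z + 2*z*(-4 + z)) + z = z + 44*z/(z + 2*z*(-4 + z)))
325253 - A(228) = 325253 - (44 - 7*228 + 2*228**2)/(-7 + 2*228) = 325253 - (44 - 1596 + 2*51984)/(-7 + 456) = 325253 - (44 - 1596 + 103968)/449 = 325253 - 102416/449 = 145936181/449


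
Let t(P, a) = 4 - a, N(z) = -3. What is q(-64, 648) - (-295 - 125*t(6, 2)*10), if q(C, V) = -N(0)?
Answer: 2798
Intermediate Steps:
q(C, V) = 3 (q(C, V) = -1*(-3) = 3)
q(-64, 648) - (-295 - 125*t(6, 2)*10) = 3 - (-295 - 125*(4 - 1*2)*10) = 3 - (-295 - 125*(4 - 2)*10) = 3 - (-295 - 250*10) = 3 - (-295 - 125*20) = 3 - (-295 - 2500) = 3 - 1*(-2795) = 3 + 2795 = 2798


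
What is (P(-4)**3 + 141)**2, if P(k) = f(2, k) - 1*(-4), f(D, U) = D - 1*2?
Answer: 42025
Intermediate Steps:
f(D, U) = -2 + D (f(D, U) = D - 2 = -2 + D)
P(k) = 4 (P(k) = (-2 + 2) - 1*(-4) = 0 + 4 = 4)
(P(-4)**3 + 141)**2 = (4**3 + 141)**2 = (64 + 141)**2 = 205**2 = 42025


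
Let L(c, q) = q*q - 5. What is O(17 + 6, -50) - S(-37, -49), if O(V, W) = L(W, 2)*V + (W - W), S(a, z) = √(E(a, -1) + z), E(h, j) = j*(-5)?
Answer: -23 - 2*I*√11 ≈ -23.0 - 6.6332*I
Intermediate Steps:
L(c, q) = -5 + q² (L(c, q) = q² - 5 = -5 + q²)
E(h, j) = -5*j
S(a, z) = √(5 + z) (S(a, z) = √(-5*(-1) + z) = √(5 + z))
O(V, W) = -V (O(V, W) = (-5 + 2²)*V + (W - W) = (-5 + 4)*V + 0 = -V + 0 = -V)
O(17 + 6, -50) - S(-37, -49) = -(17 + 6) - √(5 - 49) = -1*23 - √(-44) = -23 - 2*I*√11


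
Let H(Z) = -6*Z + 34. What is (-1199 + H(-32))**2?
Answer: 946729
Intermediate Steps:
H(Z) = 34 - 6*Z
(-1199 + H(-32))**2 = (-1199 + (34 - 6*(-32)))**2 = (-1199 + (34 + 192))**2 = (-1199 + 226)**2 = (-973)**2 = 946729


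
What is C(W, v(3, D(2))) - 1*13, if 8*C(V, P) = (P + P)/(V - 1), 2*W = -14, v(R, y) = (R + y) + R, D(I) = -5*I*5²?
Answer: -43/8 ≈ -5.3750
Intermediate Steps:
D(I) = -125*I (D(I) = -5*I*25 = -125*I)
v(R, y) = y + 2*R
W = -7 (W = (½)*(-14) = -7)
C(V, P) = P/(4*(-1 + V)) (C(V, P) = ((P + P)/(V - 1))/8 = ((2*P)/(-1 + V))/8 = (2*P/(-1 + V))/8 = P/(4*(-1 + V)))
C(W, v(3, D(2))) - 1*13 = (-125*2 + 2*3)/(4*(-1 - 7)) - 1*13 = (¼)*(-250 + 6)/(-8) - 13 = (¼)*(-244)*(-⅛) - 13 = 61/8 - 13 = -43/8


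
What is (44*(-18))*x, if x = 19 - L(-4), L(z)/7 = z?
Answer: -37224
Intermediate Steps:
L(z) = 7*z
x = 47 (x = 19 - 7*(-4) = 19 - 1*(-28) = 19 + 28 = 47)
(44*(-18))*x = (44*(-18))*47 = -792*47 = -37224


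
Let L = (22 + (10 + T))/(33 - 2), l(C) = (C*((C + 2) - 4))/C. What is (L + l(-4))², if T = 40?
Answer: 12996/961 ≈ 13.523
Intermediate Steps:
l(C) = -2 + C (l(C) = (C*((2 + C) - 4))/C = (C*(-2 + C))/C = -2 + C)
L = 72/31 (L = (22 + (10 + 40))/(33 - 2) = (22 + 50)/31 = 72*(1/31) = 72/31 ≈ 2.3226)
(L + l(-4))² = (72/31 + (-2 - 4))² = (72/31 - 6)² = (-114/31)² = 12996/961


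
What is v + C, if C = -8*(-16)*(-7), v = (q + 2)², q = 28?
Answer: 4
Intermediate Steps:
v = 900 (v = (28 + 2)² = 30² = 900)
C = -896 (C = 128*(-7) = -896)
v + C = 900 - 896 = 4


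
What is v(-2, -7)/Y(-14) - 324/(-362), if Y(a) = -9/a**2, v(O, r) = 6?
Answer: -70466/543 ≈ -129.77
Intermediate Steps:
Y(a) = -9/a**2
v(-2, -7)/Y(-14) - 324/(-362) = 6/((-9/(-14)**2)) - 324/(-362) = 6/((-9*1/196)) - 324*(-1/362) = 6/(-9/196) + 162/181 = 6*(-196/9) + 162/181 = -392/3 + 162/181 = -70466/543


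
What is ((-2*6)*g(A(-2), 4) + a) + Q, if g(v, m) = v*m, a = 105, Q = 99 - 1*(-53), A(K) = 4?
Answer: 65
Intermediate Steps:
Q = 152 (Q = 99 + 53 = 152)
g(v, m) = m*v
((-2*6)*g(A(-2), 4) + a) + Q = ((-2*6)*(4*4) + 105) + 152 = (-12*16 + 105) + 152 = (-192 + 105) + 152 = -87 + 152 = 65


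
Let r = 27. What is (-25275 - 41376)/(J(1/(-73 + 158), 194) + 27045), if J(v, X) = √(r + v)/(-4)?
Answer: -306437970150/124343443963 - 66651*√48790/124343443963 ≈ -2.4646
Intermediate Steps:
J(v, X) = -√(27 + v)/4 (J(v, X) = √(27 + v)/(-4) = √(27 + v)*(-¼) = -√(27 + v)/4)
(-25275 - 41376)/(J(1/(-73 + 158), 194) + 27045) = (-25275 - 41376)/(-√(27 + 1/(-73 + 158))/4 + 27045) = -66651/(-√(27 + 1/85)/4 + 27045) = -66651/(-√48790/170 + 27045) = -66651/(27045 - √48790/170)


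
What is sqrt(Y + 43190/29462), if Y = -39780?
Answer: I*sqrt(8632035804635)/14731 ≈ 199.45*I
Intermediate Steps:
sqrt(Y + 43190/29462) = sqrt(-39780 + 43190/29462) = sqrt(-39780 + 43190*(1/29462)) = sqrt(-39780 + 21595/14731) = sqrt(-585977585/14731) = I*sqrt(8632035804635)/14731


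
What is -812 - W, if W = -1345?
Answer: 533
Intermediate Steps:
-812 - W = -812 - 1*(-1345) = -812 + 1345 = 533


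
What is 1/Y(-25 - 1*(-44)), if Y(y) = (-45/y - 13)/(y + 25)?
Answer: -209/73 ≈ -2.8630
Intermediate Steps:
Y(y) = (-13 - 45/y)/(25 + y)
1/Y(-25 - 1*(-44)) = 1/((-45 - 13*(-25 - 1*(-44)))/((-25 - 1*(-44))*(25 + (-25 - 1*(-44))))) = 1/((-45 - 13*(-25 + 44))/((-25 + 44)*(25 + (-25 + 44)))) = 1/((-45 - 13*19)/(19*(25 + 19))) = 1/((1/19)*(-45 - 247)/44) = 1/((1/19)*(1/44)*(-292)) = 1/(-73/209) = -209/73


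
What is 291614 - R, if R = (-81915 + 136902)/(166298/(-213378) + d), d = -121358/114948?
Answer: 109654935859060/340990529 ≈ 3.2158e+5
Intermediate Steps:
d = -60679/57474 (d = -121358*1/114948 = -60679/57474 ≈ -1.0558)
R = -10217323735254/340990529 (R = (-81915 + 136902)/(166298/(-213378) - 60679/57474) = 54987/(166298*(-1/213378) - 60679/57474) = 54987/(-7559/9699 - 60679/57474) = 54987/(-340990529/185813442) = 54987*(-185813442/340990529) = -10217323735254/340990529 ≈ -29964.)
291614 - R = 291614 - 1*(-10217323735254/340990529) = 291614 + 10217323735254/340990529 = 109654935859060/340990529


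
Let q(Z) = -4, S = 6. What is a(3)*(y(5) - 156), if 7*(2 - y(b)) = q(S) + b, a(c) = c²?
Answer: -9711/7 ≈ -1387.3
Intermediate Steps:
y(b) = 18/7 - b/7 (y(b) = 2 - (-4 + b)/7 = 2 + (4/7 - b/7) = 18/7 - b/7)
a(3)*(y(5) - 156) = 3²*((18/7 - ⅐*5) - 156) = 9*((18/7 - 5/7) - 156) = 9*(13/7 - 156) = 9*(-1079/7) = -9711/7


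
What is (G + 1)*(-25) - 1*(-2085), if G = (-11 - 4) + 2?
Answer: 2385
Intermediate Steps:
G = -13 (G = -15 + 2 = -13)
(G + 1)*(-25) - 1*(-2085) = (-13 + 1)*(-25) - 1*(-2085) = -12*(-25) + 2085 = 300 + 2085 = 2385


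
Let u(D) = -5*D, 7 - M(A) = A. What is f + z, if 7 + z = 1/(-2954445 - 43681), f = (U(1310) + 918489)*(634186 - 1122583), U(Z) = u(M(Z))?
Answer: -1354460920344312971/2998126 ≈ -4.5177e+11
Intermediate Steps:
M(A) = 7 - A
U(Z) = -35 + 5*Z (U(Z) = -5*(7 - Z) = -35 + 5*Z)
f = -451769178588 (f = ((-35 + 5*1310) + 918489)*(634186 - 1122583) = ((-35 + 6550) + 918489)*(-488397) = (6515 + 918489)*(-488397) = 925004*(-488397) = -451769178588)
z = -20986883/2998126 (z = -7 + 1/(-2954445 - 43681) = -7 + 1/(-2998126) = -7 - 1/2998126 = -20986883/2998126 ≈ -7.0000)
f + z = -451769178588 - 20986883/2998126 = -1354460920344312971/2998126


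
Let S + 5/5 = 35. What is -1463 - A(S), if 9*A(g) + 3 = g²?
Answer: -14320/9 ≈ -1591.1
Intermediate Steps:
S = 34 (S = -1 + 35 = 34)
A(g) = -⅓ + g²/9
-1463 - A(S) = -1463 - (-⅓ + (⅑)*34²) = -1463 - (-⅓ + (⅑)*1156) = -1463 - (-⅓ + 1156/9) = -1463 - 1*1153/9 = -1463 - 1153/9 = -14320/9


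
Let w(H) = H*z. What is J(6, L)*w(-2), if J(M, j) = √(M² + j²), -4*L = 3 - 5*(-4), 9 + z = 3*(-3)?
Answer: 9*√1105 ≈ 299.17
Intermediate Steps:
z = -18 (z = -9 + 3*(-3) = -9 - 9 = -18)
L = -23/4 (L = -(3 - 5*(-4))/4 = -(3 + 20)/4 = -¼*23 = -23/4 ≈ -5.7500)
w(H) = -18*H (w(H) = H*(-18) = -18*H)
J(6, L)*w(-2) = √(6² + (-23/4)²)*(-18*(-2)) = √(36 + 529/16)*36 = √(1105/16)*36 = (√1105/4)*36 = 9*√1105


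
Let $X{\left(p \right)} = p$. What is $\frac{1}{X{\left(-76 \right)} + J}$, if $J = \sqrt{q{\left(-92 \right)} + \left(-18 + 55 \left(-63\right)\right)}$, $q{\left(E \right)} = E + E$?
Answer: $- \frac{4}{497} - \frac{i \sqrt{3667}}{9443} \approx -0.0080483 - 0.0064128 i$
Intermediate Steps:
$q{\left(E \right)} = 2 E$
$J = i \sqrt{3667}$ ($J = \sqrt{2 \left(-92\right) + \left(-18 + 55 \left(-63\right)\right)} = \sqrt{-184 - 3483} = \sqrt{-3667} = i \sqrt{3667} \approx 60.556 i$)
$\frac{1}{X{\left(-76 \right)} + J} = \frac{1}{-76 + i \sqrt{3667}}$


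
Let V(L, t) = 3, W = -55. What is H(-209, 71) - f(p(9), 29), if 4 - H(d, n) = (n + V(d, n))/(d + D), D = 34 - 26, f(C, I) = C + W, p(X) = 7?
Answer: 10526/201 ≈ 52.368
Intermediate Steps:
f(C, I) = -55 + C (f(C, I) = C - 55 = -55 + C)
D = 8
H(d, n) = 4 - (3 + n)/(8 + d) (H(d, n) = 4 - (n + 3)/(d + 8) = 4 - (3 + n)/(8 + d))
H(-209, 71) - f(p(9), 29) = (29 - 1*71 + 4*(-209))/(8 - 209) - (-55 + 7) = (29 - 71 - 836)/(-201) - 1*(-48) = -1/201*(-878) + 48 = 878/201 + 48 = 10526/201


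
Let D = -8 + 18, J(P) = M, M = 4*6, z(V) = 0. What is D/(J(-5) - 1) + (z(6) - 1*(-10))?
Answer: 240/23 ≈ 10.435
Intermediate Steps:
M = 24
J(P) = 24
D = 10
D/(J(-5) - 1) + (z(6) - 1*(-10)) = 10/(24 - 1) + (0 - 1*(-10)) = 10/23 + (0 + 10) = (1/23)*10 + 10 = 10/23 + 10 = 240/23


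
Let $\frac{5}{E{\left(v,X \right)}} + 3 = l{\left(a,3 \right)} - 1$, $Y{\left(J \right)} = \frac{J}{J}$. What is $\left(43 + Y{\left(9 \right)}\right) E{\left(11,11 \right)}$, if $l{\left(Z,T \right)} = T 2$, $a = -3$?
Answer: $110$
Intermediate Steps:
$Y{\left(J \right)} = 1$
$l{\left(Z,T \right)} = 2 T$
$E{\left(v,X \right)} = \frac{5}{2}$ ($E{\left(v,X \right)} = \frac{5}{-3 + \left(2 \cdot 3 - 1\right)} = \frac{5}{-3 + \left(6 - 1\right)} = \frac{5}{-3 + 5} = \frac{5}{2}$)
$\left(43 + Y{\left(9 \right)}\right) E{\left(11,11 \right)} = \left(43 + 1\right) \frac{5}{2} = 44 \cdot \frac{5}{2} = 110$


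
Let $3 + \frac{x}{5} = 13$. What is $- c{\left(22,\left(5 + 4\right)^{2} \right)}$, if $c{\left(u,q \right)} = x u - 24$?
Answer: $-1076$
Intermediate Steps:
$x = 50$ ($x = -15 + 5 \cdot 13 = -15 + 65 = 50$)
$c{\left(u,q \right)} = -24 + 50 u$ ($c{\left(u,q \right)} = 50 u - 24 = -24 + 50 u$)
$- c{\left(22,\left(5 + 4\right)^{2} \right)} = - (-24 + 50 \cdot 22) = - (-24 + 1100) = \left(-1\right) 1076 = -1076$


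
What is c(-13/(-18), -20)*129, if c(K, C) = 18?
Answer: 2322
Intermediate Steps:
c(-13/(-18), -20)*129 = 18*129 = 2322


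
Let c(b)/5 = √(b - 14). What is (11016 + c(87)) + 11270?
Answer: 22286 + 5*√73 ≈ 22329.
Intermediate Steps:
c(b) = 5*√(-14 + b) (c(b) = 5*√(b - 14) = 5*√(-14 + b))
(11016 + c(87)) + 11270 = (11016 + 5*√(-14 + 87)) + 11270 = (11016 + 5*√73) + 11270 = 22286 + 5*√73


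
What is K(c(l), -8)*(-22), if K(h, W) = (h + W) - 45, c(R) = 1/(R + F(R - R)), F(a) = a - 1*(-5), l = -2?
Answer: 3476/3 ≈ 1158.7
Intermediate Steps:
F(a) = 5 + a (F(a) = a + 5 = 5 + a)
c(R) = 1/(5 + R) (c(R) = 1/(R + (5 + (R - R))) = 1/(R + (5 + 0)) = 1/(R + 5) = 1/(5 + R))
K(h, W) = -45 + W + h (K(h, W) = (W + h) - 45 = -45 + W + h)
K(c(l), -8)*(-22) = (-45 - 8 + 1/(5 - 2))*(-22) = (-45 - 8 + 1/3)*(-22) = (-45 - 8 + ⅓)*(-22) = -158/3*(-22) = 3476/3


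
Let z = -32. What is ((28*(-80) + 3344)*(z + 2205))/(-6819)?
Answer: -799664/2273 ≈ -351.81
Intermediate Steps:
((28*(-80) + 3344)*(z + 2205))/(-6819) = ((28*(-80) + 3344)*(-32 + 2205))/(-6819) = ((-2240 + 3344)*2173)*(-1/6819) = (1104*2173)*(-1/6819) = 2398992*(-1/6819) = -799664/2273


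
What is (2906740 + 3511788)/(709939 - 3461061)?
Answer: -3209264/1375561 ≈ -2.3331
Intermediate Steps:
(2906740 + 3511788)/(709939 - 3461061) = 6418528/(-2751122) = 6418528*(-1/2751122) = -3209264/1375561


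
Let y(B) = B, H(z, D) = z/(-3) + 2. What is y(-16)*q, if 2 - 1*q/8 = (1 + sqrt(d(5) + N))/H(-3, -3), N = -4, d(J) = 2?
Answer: -640/3 + 128*I*sqrt(2)/3 ≈ -213.33 + 60.34*I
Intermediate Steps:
H(z, D) = 2 - z/3 (H(z, D) = z*(-1/3) + 2 = -z/3 + 2 = 2 - z/3)
q = 40/3 - 8*I*sqrt(2)/3 (q = 16 - 8*(1 + sqrt(2 - 4))/(2 - 1/3*(-3)) = 16 - 8*(1 + sqrt(-2))/(2 + 1) = 16 - 8*(1 + I*sqrt(2))/3 = 16 - 8*(1/3 + I*sqrt(2)/3) = 16 + (-8/3 - 8*I*sqrt(2)/3) = 40/3 - 8*I*sqrt(2)/3 ≈ 13.333 - 3.7712*I)
y(-16)*q = -16*(40/3 - 8*I*sqrt(2)/3) = -640/3 + 128*I*sqrt(2)/3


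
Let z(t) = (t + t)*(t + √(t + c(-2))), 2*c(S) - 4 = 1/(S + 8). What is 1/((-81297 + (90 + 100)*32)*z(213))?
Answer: -6/40756105799 + √7743/8681050535187 ≈ -1.3708e-10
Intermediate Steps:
c(S) = 2 + 1/(2*(8 + S)) (c(S) = 2 + 1/(2*(S + 8)) = 2 + 1/(2*(8 + S)))
z(t) = 2*t*(t + √(25/12 + t)) (z(t) = (t + t)*(t + √(t + (33 + 4*(-2))/(2*(8 - 2)))) = (2*t)*(t + √(t + (½)*(33 - 8)/6)) = (2*t)*(t + √(t + (½)*(⅙)*25)) = (2*t)*(t + √(t + 25/12)) = (2*t)*(t + √(25/12 + t)) = 2*t*(t + √(25/12 + t)))
1/((-81297 + (90 + 100)*32)*z(213)) = 1/((-81297 + (90 + 100)*32)*(((⅓)*213*(√(75 + 36*213) + 6*213)))) = 1/((-81297 + 190*32)*(((⅓)*213*(√(75 + 7668) + 1278)))) = 1/((-81297 + 6080)*(((⅓)*213*(√7743 + 1278)))) = 1/((-75217)*(((⅓)*213*(1278 + √7743)))) = -1/(75217*(90738 + 71*√7743))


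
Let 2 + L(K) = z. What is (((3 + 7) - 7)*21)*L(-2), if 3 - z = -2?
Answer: 189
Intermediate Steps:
z = 5 (z = 3 - 1*(-2) = 3 + 2 = 5)
L(K) = 3 (L(K) = -2 + 5 = 3)
(((3 + 7) - 7)*21)*L(-2) = (((3 + 7) - 7)*21)*3 = ((10 - 7)*21)*3 = (3*21)*3 = 63*3 = 189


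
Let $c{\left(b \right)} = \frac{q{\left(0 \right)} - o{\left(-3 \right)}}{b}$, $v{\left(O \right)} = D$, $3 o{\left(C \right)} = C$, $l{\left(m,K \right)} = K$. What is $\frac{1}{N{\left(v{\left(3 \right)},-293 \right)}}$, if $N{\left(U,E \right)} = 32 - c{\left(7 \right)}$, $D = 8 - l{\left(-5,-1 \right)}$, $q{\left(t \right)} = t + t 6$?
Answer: $\frac{7}{223} \approx 0.03139$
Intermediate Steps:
$o{\left(C \right)} = \frac{C}{3}$
$q{\left(t \right)} = 7 t$ ($q{\left(t \right)} = t + 6 t = 7 t$)
$D = 9$ ($D = 8 - -1 = 8 + 1 = 9$)
$v{\left(O \right)} = 9$
$c{\left(b \right)} = \frac{1}{b}$ ($c{\left(b \right)} = \frac{7 \cdot 0 - \frac{1}{3} \left(-3\right)}{b} = \frac{0 - -1}{b} = \frac{0 + 1}{b} = 1 \frac{1}{b} = \frac{1}{b}$)
$N{\left(U,E \right)} = \frac{223}{7}$ ($N{\left(U,E \right)} = 32 - \frac{1}{7} = \frac{223}{7}$)
$\frac{1}{N{\left(v{\left(3 \right)},-293 \right)}} = \frac{1}{\frac{223}{7}} = \frac{7}{223}$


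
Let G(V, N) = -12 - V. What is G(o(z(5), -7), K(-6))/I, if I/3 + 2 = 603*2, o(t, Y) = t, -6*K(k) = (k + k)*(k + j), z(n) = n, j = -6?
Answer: -17/3612 ≈ -0.0047065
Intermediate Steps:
K(k) = -k*(-6 + k)/3 (K(k) = -(k + k)*(k - 6)/6 = -2*k*(-6 + k)/6 = -k*(-6 + k)/3)
I = 3612 (I = -6 + 3*(603*2) = -6 + 3*1206 = -6 + 3618 = 3612)
G(o(z(5), -7), K(-6))/I = (-12 - 1*5)/3612 = (-12 - 5)*(1/3612) = -17*1/3612 = -17/3612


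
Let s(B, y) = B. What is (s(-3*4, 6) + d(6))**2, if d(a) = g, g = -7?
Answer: 361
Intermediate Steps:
d(a) = -7
(s(-3*4, 6) + d(6))**2 = (-3*4 - 7)**2 = (-12 - 7)**2 = (-19)**2 = 361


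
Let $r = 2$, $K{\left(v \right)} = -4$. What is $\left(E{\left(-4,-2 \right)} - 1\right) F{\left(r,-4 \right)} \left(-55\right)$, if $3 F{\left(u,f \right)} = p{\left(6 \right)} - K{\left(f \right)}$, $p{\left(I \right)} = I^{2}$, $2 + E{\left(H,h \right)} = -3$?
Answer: $4400$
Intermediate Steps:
$E{\left(H,h \right)} = -5$ ($E{\left(H,h \right)} = -2 - 3 = -5$)
$F{\left(u,f \right)} = \frac{40}{3}$ ($F{\left(u,f \right)} = \frac{6^{2} - -4}{3} = \frac{36 + 4}{3} = \frac{1}{3} \cdot 40 = \frac{40}{3}$)
$\left(E{\left(-4,-2 \right)} - 1\right) F{\left(r,-4 \right)} \left(-55\right) = \left(-5 - 1\right) \frac{40}{3} \left(-55\right) = \left(-6\right) \frac{40}{3} \left(-55\right) = \left(-80\right) \left(-55\right) = 4400$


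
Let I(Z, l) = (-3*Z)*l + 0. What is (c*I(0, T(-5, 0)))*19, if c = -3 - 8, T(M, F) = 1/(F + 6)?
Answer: 0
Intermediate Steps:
T(M, F) = 1/(6 + F)
c = -11
I(Z, l) = -3*Z*l (I(Z, l) = -3*Z*l + 0 = -3*Z*l)
(c*I(0, T(-5, 0)))*19 = -(-33)*0/(6 + 0)*19 = -(-33)*0/6*19 = -11*0*19 = 0*19 = 0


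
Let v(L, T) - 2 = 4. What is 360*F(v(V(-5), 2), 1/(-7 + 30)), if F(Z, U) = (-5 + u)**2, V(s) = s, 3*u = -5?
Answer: 16000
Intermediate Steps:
u = -5/3 (u = (1/3)*(-5) = -5/3 ≈ -1.6667)
v(L, T) = 6 (v(L, T) = 2 + 4 = 6)
F(Z, U) = 400/9 (F(Z, U) = (-5 - 5/3)**2 = (-20/3)**2 = 400/9)
360*F(v(V(-5), 2), 1/(-7 + 30)) = 360*(400/9) = 16000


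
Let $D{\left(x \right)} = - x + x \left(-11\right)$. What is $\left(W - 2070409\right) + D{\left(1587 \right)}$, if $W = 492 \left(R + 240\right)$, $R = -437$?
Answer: $-2186377$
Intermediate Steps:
$D{\left(x \right)} = - 12 x$ ($D{\left(x \right)} = - x - 11 x = - 12 x$)
$W = -96924$ ($W = 492 \left(-437 + 240\right) = 492 \left(-197\right) = -96924$)
$\left(W - 2070409\right) + D{\left(1587 \right)} = \left(-96924 - 2070409\right) - 19044 = -2167333 - 19044 = -2186377$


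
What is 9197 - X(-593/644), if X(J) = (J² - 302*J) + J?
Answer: 3699025851/414736 ≈ 8919.0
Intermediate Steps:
X(J) = J² - 301*J
9197 - X(-593/644) = 9197 - (-593/644)*(-301 - 593/644) = 9197 - (-593*1/644)*(-301 - 593*1/644) = 9197 - (-593)*(-301 - 593/644)/644 = 9197 - (-593)*(-194437)/(644*644) = 9197 - 1*115301141/414736 = 9197 - 115301141/414736 = 3699025851/414736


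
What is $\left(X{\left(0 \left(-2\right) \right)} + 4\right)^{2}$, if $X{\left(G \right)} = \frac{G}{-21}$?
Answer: $16$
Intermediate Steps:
$X{\left(G \right)} = - \frac{G}{21}$ ($X{\left(G \right)} = G \left(- \frac{1}{21}\right) = - \frac{G}{21}$)
$\left(X{\left(0 \left(-2\right) \right)} + 4\right)^{2} = \left(- \frac{0 \left(-2\right)}{21} + 4\right)^{2} = \left(\left(- \frac{1}{21}\right) 0 + 4\right)^{2} = \left(0 + 4\right)^{2} = 4^{2} = 16$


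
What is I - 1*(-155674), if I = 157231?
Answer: 312905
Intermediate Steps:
I - 1*(-155674) = 157231 - 1*(-155674) = 157231 + 155674 = 312905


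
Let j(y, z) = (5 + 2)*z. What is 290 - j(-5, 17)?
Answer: 171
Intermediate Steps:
j(y, z) = 7*z
290 - j(-5, 17) = 290 - 7*17 = 290 - 1*119 = 290 - 119 = 171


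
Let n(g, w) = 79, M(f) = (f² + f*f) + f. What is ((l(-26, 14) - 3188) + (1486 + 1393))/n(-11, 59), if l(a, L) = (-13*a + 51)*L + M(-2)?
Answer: 5143/79 ≈ 65.101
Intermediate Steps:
M(f) = f + 2*f² (M(f) = (f² + f²) + f = 2*f² + f = f + 2*f²)
l(a, L) = 6 + L*(51 - 13*a) (l(a, L) = (-13*a + 51)*L - 2*(1 + 2*(-2)) = (51 - 13*a)*L - 2*(1 - 4) = L*(51 - 13*a) - 2*(-3) = L*(51 - 13*a) + 6 = 6 + L*(51 - 13*a))
((l(-26, 14) - 3188) + (1486 + 1393))/n(-11, 59) = (((6 + 51*14 - 13*14*(-26)) - 3188) + (1486 + 1393))/79 = (((6 + 714 + 4732) - 3188) + 2879)*(1/79) = ((5452 - 3188) + 2879)*(1/79) = (2264 + 2879)*(1/79) = 5143*(1/79) = 5143/79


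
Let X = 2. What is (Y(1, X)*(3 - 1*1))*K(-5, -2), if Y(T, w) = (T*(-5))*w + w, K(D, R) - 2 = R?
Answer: 0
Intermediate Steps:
K(D, R) = 2 + R
Y(T, w) = w - 5*T*w (Y(T, w) = (-5*T)*w + w = -5*T*w + w = w - 5*T*w)
(Y(1, X)*(3 - 1*1))*K(-5, -2) = ((2*(1 - 5*1))*(3 - 1*1))*(2 - 2) = ((2*(1 - 5))*(3 - 1))*0 = ((2*(-4))*2)*0 = -8*2*0 = -16*0 = 0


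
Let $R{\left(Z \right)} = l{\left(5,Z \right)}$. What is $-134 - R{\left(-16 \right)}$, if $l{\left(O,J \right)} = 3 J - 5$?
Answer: $-81$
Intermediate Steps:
$l{\left(O,J \right)} = -5 + 3 J$
$R{\left(Z \right)} = -5 + 3 Z$
$-134 - R{\left(-16 \right)} = -134 - \left(-5 + 3 \left(-16\right)\right) = -134 - \left(-5 - 48\right) = -134 - -53 = -134 + 53 = -81$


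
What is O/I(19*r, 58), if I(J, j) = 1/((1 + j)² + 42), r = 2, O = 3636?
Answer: 12809628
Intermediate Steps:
I(J, j) = 1/(42 + (1 + j)²)
O/I(19*r, 58) = 3636/(1/(42 + (1 + 58)²)) = 3636/(1/(42 + 59²)) = 3636/(1/(42 + 3481)) = 3636/(1/3523) = 3636*3523 = 12809628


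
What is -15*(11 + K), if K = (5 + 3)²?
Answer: -1125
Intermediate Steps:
K = 64 (K = 8² = 64)
-15*(11 + K) = -15*(11 + 64) = -15*75 = -1125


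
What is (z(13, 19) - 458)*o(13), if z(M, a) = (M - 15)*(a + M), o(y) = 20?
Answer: -10440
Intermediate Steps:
z(M, a) = (-15 + M)*(M + a)
(z(13, 19) - 458)*o(13) = ((13**2 - 15*13 - 15*19 + 13*19) - 458)*20 = ((169 - 195 - 285 + 247) - 458)*20 = (-64 - 458)*20 = -522*20 = -10440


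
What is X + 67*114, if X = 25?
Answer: 7663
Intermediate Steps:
X + 67*114 = 25 + 67*114 = 25 + 7638 = 7663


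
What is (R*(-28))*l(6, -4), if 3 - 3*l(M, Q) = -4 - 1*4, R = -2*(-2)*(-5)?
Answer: 6160/3 ≈ 2053.3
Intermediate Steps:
R = -20 (R = 4*(-5) = -20)
l(M, Q) = 11/3 (l(M, Q) = 1 - (-4 - 1*4)/3 = 1 - (-4 - 4)/3 = 1 - ⅓*(-8) = 1 + 8/3 = 11/3)
(R*(-28))*l(6, -4) = -20*(-28)*(11/3) = 560*(11/3) = 6160/3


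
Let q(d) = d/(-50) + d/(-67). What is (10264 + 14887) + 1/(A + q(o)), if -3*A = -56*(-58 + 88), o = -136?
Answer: 23791741031/945956 ≈ 25151.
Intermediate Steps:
A = 560 (A = -(-56)*(-58 + 88)/3 = -(-56)*30/3 = -⅓*(-1680) = 560)
q(d) = -117*d/3350 (q(d) = d*(-1/50) + d*(-1/67) = -d/50 - d/67 = -117*d/3350)
(10264 + 14887) + 1/(A + q(o)) = (10264 + 14887) + 1/(560 - 117/3350*(-136)) = 25151 + 1/(560 + 7956/1675) = 25151 + 1/(945956/1675) = 25151 + 1675/945956 = 23791741031/945956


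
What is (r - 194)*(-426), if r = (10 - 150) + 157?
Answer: 75402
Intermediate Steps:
r = 17 (r = -140 + 157 = 17)
(r - 194)*(-426) = (17 - 194)*(-426) = -177*(-426) = 75402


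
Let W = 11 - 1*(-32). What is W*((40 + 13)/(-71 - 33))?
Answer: -2279/104 ≈ -21.913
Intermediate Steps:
W = 43 (W = 11 + 32 = 43)
W*((40 + 13)/(-71 - 33)) = 43*((40 + 13)/(-71 - 33)) = 43*(53/(-104)) = 43*(53*(-1/104)) = 43*(-53/104) = -2279/104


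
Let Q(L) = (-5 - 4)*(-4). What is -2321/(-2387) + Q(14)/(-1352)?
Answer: 69365/73346 ≈ 0.94572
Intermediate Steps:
Q(L) = 36 (Q(L) = -9*(-4) = 36)
-2321/(-2387) + Q(14)/(-1352) = -2321/(-2387) + 36/(-1352) = -2321*(-1/2387) + 36*(-1/1352) = 211/217 - 9/338 = 69365/73346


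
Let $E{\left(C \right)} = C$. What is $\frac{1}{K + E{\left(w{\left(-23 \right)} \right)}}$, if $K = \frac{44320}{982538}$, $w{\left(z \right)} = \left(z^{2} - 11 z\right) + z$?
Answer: $\frac{491269}{372895331} \approx 0.0013174$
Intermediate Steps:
$w{\left(z \right)} = z^{2} - 10 z$
$K = \frac{22160}{491269}$ ($K = 44320 \cdot \frac{1}{982538} = \frac{22160}{491269} \approx 0.045108$)
$\frac{1}{K + E{\left(w{\left(-23 \right)} \right)}} = \frac{1}{\frac{22160}{491269} - 23 \left(-10 - 23\right)} = \frac{1}{\frac{22160}{491269} - -759} = \frac{1}{\frac{22160}{491269} + 759} = \frac{1}{\frac{372895331}{491269}} = \frac{491269}{372895331}$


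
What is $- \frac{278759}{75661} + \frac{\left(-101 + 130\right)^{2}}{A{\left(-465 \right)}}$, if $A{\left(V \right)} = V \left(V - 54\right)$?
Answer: $- \frac{67210672364}{18259647435} \approx -3.6808$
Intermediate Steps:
$A{\left(V \right)} = V \left(-54 + V\right)$ ($A{\left(V \right)} = V \left(V - 54\right) = V \left(-54 + V\right)$)
$- \frac{278759}{75661} + \frac{\left(-101 + 130\right)^{2}}{A{\left(-465 \right)}} = - \frac{278759}{75661} + \frac{\left(-101 + 130\right)^{2}}{\left(-465\right) \left(-54 - 465\right)} = \left(-278759\right) \frac{1}{75661} + \frac{29^{2}}{\left(-465\right) \left(-519\right)} = - \frac{278759}{75661} + \frac{841}{241335} = - \frac{67210672364}{18259647435}$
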